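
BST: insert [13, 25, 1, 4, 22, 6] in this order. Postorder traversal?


Root = 13; build tree by BST insertion.
Postorder traversal: [6, 4, 1, 22, 25, 13]


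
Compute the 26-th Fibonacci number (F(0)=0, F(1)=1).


F(n)=F(n-1)+F(n-2)
...F(24)=46368, F(25)=75025, F(26)=121393


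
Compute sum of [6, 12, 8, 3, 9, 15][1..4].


Prefix sums: [0, 6, 18, 26, 29, 38, 53]
Sum[1..4] = prefix[5] - prefix[1] = 38 - 6 = 32


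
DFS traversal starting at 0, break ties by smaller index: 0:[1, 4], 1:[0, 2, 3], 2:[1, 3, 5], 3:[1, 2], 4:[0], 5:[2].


DFS stack-based: start with [0]
Visit order: [0, 1, 2, 3, 5, 4]


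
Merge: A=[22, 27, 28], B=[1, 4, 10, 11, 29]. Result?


Compare heads, take smaller each step.
Merged: [1, 4, 10, 11, 22, 27, 28, 29]


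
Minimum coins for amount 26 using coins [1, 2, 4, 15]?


dp[0]=0; dp[i]=1+min(dp[i-c] for c in coins)
...dp[21]=3, dp[22]=4, dp[23]=3, dp[24]=4, dp[25]=4, dp[26]=5
Minimum coins for 26 = 5


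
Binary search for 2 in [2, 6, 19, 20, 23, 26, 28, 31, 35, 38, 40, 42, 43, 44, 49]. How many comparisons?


Search for 2:
[0,14] mid=7 arr[7]=31
[0,6] mid=3 arr[3]=20
[0,2] mid=1 arr[1]=6
[0,0] mid=0 arr[0]=2
Total: 4 comparisons


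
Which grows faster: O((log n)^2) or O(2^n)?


polylogarithmic grows slower than exponential
O((log n)^2) is asymptotically smaller; O(2^n) grows faster


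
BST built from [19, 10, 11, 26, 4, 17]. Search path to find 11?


BST root = 19
Search for 11: compare at each node
Path: [19, 10, 11]


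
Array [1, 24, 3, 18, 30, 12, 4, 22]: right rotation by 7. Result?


Right rotate by 7: [24, 3, 18, 30, 12, 4, 22, 1]


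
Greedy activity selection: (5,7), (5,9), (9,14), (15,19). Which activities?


Greedy: pick earliest-ending, then skip overlaps.
Selected (3 activities): [(5, 7), (9, 14), (15, 19)]


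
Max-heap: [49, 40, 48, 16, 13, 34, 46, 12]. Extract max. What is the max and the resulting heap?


Max = 49
Replace root with last, heapify down
Resulting heap: [48, 40, 46, 16, 13, 34, 12]


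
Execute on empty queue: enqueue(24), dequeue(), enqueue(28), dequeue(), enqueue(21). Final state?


enqueue(24) -> [24]
dequeue() returns 24 -> []
enqueue(28) -> [28]
dequeue() returns 28 -> []
enqueue(21) -> [21]
Final queue (front to back): [21]


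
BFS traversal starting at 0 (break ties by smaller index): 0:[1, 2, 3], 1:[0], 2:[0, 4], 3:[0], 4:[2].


BFS queue: start with [0]
Visit order: [0, 1, 2, 3, 4]


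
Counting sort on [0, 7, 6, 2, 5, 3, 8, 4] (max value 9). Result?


Count array: [1, 0, 1, 1, 1, 1, 1, 1, 1, 0]
Reconstruct: [0, 2, 3, 4, 5, 6, 7, 8]


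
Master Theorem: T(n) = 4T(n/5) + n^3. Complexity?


a=4, b=5, c=3. log_5(4)=0.861 < c=3. Case 3: O(n^c) = O(n^3)
Complexity: O(n^3)


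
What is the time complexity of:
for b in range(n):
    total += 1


Per nesting level: O(n) = O(n)
Complexity: O(n)


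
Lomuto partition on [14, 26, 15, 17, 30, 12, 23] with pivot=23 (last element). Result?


Elements <= 23 go left of pivot.
Result: [14, 15, 17, 12, 23, 26, 30], pivot at index 4


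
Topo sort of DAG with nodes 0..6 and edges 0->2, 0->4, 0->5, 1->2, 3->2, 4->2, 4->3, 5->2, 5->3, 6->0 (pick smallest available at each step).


Kahn's algorithm, process smallest node first
Order: [1, 6, 0, 4, 5, 3, 2]


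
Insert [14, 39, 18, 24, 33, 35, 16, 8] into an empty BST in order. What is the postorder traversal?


Root = 14; build tree by BST insertion.
Postorder traversal: [8, 16, 35, 33, 24, 18, 39, 14]


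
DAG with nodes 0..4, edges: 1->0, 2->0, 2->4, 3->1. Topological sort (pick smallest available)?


Kahn's algorithm, process smallest node first
Order: [2, 3, 1, 0, 4]


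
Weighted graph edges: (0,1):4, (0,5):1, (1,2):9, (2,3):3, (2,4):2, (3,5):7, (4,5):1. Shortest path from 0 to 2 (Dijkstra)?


Dijkstra from 0:
Distances: {0: 0, 1: 4, 2: 4, 3: 7, 4: 2, 5: 1}
Shortest distance to 2 = 4, path = [0, 5, 4, 2]


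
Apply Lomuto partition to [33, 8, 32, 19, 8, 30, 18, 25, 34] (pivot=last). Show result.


Elements <= 34 go left of pivot.
Result: [33, 8, 32, 19, 8, 30, 18, 25, 34], pivot at index 8


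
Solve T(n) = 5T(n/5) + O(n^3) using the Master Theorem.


a=5, b=5, c=3. log_5(5)=1 < c=3. Case 3: O(n^c) = O(n^3)
Complexity: O(n^3)


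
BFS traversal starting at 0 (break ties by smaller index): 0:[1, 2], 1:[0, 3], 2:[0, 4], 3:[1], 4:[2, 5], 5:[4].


BFS queue: start with [0]
Visit order: [0, 1, 2, 3, 4, 5]


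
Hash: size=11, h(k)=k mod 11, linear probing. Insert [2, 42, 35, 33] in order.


Insertions: 2->slot 2; 42->slot 9; 35->slot 3; 33->slot 0
Table: [33, None, 2, 35, None, None, None, None, None, 42, None]


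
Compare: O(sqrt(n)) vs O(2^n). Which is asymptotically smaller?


sublinear grows slower than exponential
O(sqrt(n)) is asymptotically smaller; O(2^n) grows faster


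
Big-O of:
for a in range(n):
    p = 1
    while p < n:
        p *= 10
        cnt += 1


Per nesting level: O(n) * O(log n) = O(n log n)
Complexity: O(n log n)


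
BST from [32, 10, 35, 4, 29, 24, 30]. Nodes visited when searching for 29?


BST root = 32
Search for 29: compare at each node
Path: [32, 10, 29]


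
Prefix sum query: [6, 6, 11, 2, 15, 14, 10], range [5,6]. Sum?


Prefix sums: [0, 6, 12, 23, 25, 40, 54, 64]
Sum[5..6] = prefix[7] - prefix[5] = 64 - 40 = 24


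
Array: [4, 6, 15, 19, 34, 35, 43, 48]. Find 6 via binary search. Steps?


Search for 6:
[0,7] mid=3 arr[3]=19
[0,2] mid=1 arr[1]=6
Total: 2 comparisons


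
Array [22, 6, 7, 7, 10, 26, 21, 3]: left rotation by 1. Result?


Left rotate by 1: [6, 7, 7, 10, 26, 21, 3, 22]


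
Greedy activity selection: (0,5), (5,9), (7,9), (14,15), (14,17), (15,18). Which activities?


Greedy: pick earliest-ending, then skip overlaps.
Selected (4 activities): [(0, 5), (5, 9), (14, 15), (15, 18)]


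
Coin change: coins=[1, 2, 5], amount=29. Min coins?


dp[0]=0; dp[i]=1+min(dp[i-c] for c in coins)
...dp[24]=6, dp[25]=5, dp[26]=6, dp[27]=6, dp[28]=7, dp[29]=7
Minimum coins for 29 = 7


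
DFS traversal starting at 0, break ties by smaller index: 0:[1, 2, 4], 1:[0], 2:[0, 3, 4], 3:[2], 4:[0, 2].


DFS stack-based: start with [0]
Visit order: [0, 1, 2, 3, 4]


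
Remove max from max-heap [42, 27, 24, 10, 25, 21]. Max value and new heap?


Max = 42
Replace root with last, heapify down
Resulting heap: [27, 25, 24, 10, 21]


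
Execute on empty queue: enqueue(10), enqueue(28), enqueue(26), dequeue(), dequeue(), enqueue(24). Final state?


enqueue(10) -> [10]
enqueue(28) -> [10, 28]
enqueue(26) -> [10, 28, 26]
dequeue() returns 10 -> [28, 26]
dequeue() returns 28 -> [26]
enqueue(24) -> [26, 24]
Final queue (front to back): [26, 24]


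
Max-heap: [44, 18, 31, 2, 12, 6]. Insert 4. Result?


Append 4: [44, 18, 31, 2, 12, 6, 4]
Bubble up: no swaps needed
Result: [44, 18, 31, 2, 12, 6, 4]


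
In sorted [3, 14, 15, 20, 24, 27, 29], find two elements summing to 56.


Two pointers: lo=0, hi=6
Found pair: (27, 29) summing to 56


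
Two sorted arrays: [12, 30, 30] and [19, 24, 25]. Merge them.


Compare heads, take smaller each step.
Merged: [12, 19, 24, 25, 30, 30]


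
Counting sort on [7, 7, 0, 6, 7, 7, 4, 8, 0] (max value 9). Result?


Count array: [2, 0, 0, 0, 1, 0, 1, 4, 1, 0]
Reconstruct: [0, 0, 4, 6, 7, 7, 7, 7, 8]


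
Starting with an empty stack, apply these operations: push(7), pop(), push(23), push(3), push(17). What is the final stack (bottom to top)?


push(7) -> [7]
pop() returns 7 -> []
push(23) -> [23]
push(3) -> [23, 3]
push(17) -> [23, 3, 17]
Final stack (bottom to top): [23, 3, 17]


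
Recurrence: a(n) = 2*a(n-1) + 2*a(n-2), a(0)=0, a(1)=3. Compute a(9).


Build bottom-up:
...a(7)=984, a(8)=2688, a(9)=2*2688+2*984=7344


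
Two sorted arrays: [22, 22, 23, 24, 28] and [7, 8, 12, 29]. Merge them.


Compare heads, take smaller each step.
Merged: [7, 8, 12, 22, 22, 23, 24, 28, 29]


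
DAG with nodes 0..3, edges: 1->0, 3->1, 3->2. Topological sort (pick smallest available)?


Kahn's algorithm, process smallest node first
Order: [3, 1, 0, 2]


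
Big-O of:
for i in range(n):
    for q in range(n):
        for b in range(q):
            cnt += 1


Per nesting level: O(n) * O(n) * O(n) [triangular over q] = O(n^3)
Complexity: O(n^3)


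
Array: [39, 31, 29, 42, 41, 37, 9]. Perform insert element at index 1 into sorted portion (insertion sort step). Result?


After one pass: [31, 39, 29, 42, 41, 37, 9]


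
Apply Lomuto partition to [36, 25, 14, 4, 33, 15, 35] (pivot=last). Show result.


Elements <= 35 go left of pivot.
Result: [25, 14, 4, 33, 15, 35, 36], pivot at index 5


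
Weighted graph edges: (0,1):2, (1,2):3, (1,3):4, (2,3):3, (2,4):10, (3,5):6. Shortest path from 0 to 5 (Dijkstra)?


Dijkstra from 0:
Distances: {0: 0, 1: 2, 2: 5, 3: 6, 4: 15, 5: 12}
Shortest distance to 5 = 12, path = [0, 1, 3, 5]


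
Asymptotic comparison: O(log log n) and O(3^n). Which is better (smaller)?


double-logarithmic grows slower than exponential (base 3)
O(log log n) is asymptotically smaller; O(3^n) grows faster


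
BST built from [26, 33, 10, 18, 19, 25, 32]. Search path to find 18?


BST root = 26
Search for 18: compare at each node
Path: [26, 10, 18]


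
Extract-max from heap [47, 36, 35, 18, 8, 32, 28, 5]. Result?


Max = 47
Replace root with last, heapify down
Resulting heap: [36, 18, 35, 5, 8, 32, 28]


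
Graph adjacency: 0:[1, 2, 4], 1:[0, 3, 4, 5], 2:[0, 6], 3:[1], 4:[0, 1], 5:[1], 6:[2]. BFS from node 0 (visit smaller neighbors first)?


BFS queue: start with [0]
Visit order: [0, 1, 2, 4, 3, 5, 6]


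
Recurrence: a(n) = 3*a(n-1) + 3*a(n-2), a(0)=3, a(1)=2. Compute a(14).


Build bottom-up:
...a(12)=8417763, a(13)=31914162, a(14)=3*31914162+3*8417763=120995775


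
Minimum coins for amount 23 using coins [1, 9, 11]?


dp[0]=0; dp[i]=1+min(dp[i-c] for c in coins)
...dp[18]=2, dp[19]=3, dp[20]=2, dp[21]=3, dp[22]=2, dp[23]=3
Minimum coins for 23 = 3


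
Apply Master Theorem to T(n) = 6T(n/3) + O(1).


a=6, b=3, c=0. log_3(6)=1.631 > c=0. Case 1: O(n^log_b(a)) = O(n^1.631)
Complexity: O(n^1.631)


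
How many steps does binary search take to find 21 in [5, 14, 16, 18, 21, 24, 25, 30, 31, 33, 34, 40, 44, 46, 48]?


Search for 21:
[0,14] mid=7 arr[7]=30
[0,6] mid=3 arr[3]=18
[4,6] mid=5 arr[5]=24
[4,4] mid=4 arr[4]=21
Total: 4 comparisons


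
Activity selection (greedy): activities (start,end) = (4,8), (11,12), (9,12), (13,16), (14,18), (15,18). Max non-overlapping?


Greedy: pick earliest-ending, then skip overlaps.
Selected (3 activities): [(4, 8), (11, 12), (13, 16)]


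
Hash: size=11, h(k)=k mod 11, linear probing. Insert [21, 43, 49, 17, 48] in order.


Insertions: 21->slot 10; 43->slot 0; 49->slot 5; 17->slot 6; 48->slot 4
Table: [43, None, None, None, 48, 49, 17, None, None, None, 21]


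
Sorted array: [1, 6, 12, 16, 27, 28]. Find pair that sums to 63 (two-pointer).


Two pointers: lo=0, hi=5
No pair sums to 63


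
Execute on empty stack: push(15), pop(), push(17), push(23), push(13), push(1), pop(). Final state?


push(15) -> [15]
pop() returns 15 -> []
push(17) -> [17]
push(23) -> [17, 23]
push(13) -> [17, 23, 13]
push(1) -> [17, 23, 13, 1]
pop() returns 1 -> [17, 23, 13]
Final stack (bottom to top): [17, 23, 13]


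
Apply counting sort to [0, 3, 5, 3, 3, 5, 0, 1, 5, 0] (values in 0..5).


Count array: [3, 1, 0, 3, 0, 3]
Reconstruct: [0, 0, 0, 1, 3, 3, 3, 5, 5, 5]


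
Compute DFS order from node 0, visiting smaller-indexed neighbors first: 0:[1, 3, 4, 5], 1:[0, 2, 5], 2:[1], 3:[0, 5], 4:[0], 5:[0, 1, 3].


DFS stack-based: start with [0]
Visit order: [0, 1, 2, 5, 3, 4]


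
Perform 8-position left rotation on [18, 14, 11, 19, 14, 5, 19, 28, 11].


Left rotate by 8: [11, 18, 14, 11, 19, 14, 5, 19, 28]


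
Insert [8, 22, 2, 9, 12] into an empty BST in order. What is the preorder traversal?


Root = 8; build tree by BST insertion.
Preorder traversal: [8, 2, 22, 9, 12]


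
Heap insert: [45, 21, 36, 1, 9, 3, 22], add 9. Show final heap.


Append 9: [45, 21, 36, 1, 9, 3, 22, 9]
Bubble up: swap idx 7(9) with idx 3(1)
Result: [45, 21, 36, 9, 9, 3, 22, 1]


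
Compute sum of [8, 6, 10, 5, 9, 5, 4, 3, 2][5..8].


Prefix sums: [0, 8, 14, 24, 29, 38, 43, 47, 50, 52]
Sum[5..8] = prefix[9] - prefix[5] = 52 - 38 = 14


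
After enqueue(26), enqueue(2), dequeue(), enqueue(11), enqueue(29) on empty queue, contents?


enqueue(26) -> [26]
enqueue(2) -> [26, 2]
dequeue() returns 26 -> [2]
enqueue(11) -> [2, 11]
enqueue(29) -> [2, 11, 29]
Final queue (front to back): [2, 11, 29]


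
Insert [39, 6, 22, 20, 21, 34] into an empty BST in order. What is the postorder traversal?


Root = 39; build tree by BST insertion.
Postorder traversal: [21, 20, 34, 22, 6, 39]


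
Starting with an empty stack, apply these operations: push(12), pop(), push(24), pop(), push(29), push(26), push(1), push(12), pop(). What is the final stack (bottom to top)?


push(12) -> [12]
pop() returns 12 -> []
push(24) -> [24]
pop() returns 24 -> []
push(29) -> [29]
push(26) -> [29, 26]
push(1) -> [29, 26, 1]
push(12) -> [29, 26, 1, 12]
pop() returns 12 -> [29, 26, 1]
Final stack (bottom to top): [29, 26, 1]


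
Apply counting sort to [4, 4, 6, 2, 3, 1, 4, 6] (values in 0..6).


Count array: [0, 1, 1, 1, 3, 0, 2]
Reconstruct: [1, 2, 3, 4, 4, 4, 6, 6]


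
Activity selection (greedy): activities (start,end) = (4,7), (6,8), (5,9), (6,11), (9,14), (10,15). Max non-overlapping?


Greedy: pick earliest-ending, then skip overlaps.
Selected (2 activities): [(4, 7), (9, 14)]


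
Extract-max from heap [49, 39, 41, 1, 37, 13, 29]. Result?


Max = 49
Replace root with last, heapify down
Resulting heap: [41, 39, 29, 1, 37, 13]


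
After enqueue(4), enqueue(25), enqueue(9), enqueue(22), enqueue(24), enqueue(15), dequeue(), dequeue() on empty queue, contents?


enqueue(4) -> [4]
enqueue(25) -> [4, 25]
enqueue(9) -> [4, 25, 9]
enqueue(22) -> [4, 25, 9, 22]
enqueue(24) -> [4, 25, 9, 22, 24]
enqueue(15) -> [4, 25, 9, 22, 24, 15]
dequeue() returns 4 -> [25, 9, 22, 24, 15]
dequeue() returns 25 -> [9, 22, 24, 15]
Final queue (front to back): [9, 22, 24, 15]


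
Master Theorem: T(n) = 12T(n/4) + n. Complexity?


a=12, b=4, c=1. log_4(12)=1.792 > c=1. Case 1: O(n^log_b(a)) = O(n^1.792)
Complexity: O(n^1.792)


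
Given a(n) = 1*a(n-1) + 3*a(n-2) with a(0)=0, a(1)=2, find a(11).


Build bottom-up:
...a(9)=1016, a(10)=2318, a(11)=1*2318+3*1016=5366


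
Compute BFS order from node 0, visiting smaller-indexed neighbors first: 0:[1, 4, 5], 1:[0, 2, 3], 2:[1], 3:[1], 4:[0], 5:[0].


BFS queue: start with [0]
Visit order: [0, 1, 4, 5, 2, 3]


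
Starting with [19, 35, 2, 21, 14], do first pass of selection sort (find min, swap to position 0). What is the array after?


After one pass: [2, 35, 19, 21, 14]


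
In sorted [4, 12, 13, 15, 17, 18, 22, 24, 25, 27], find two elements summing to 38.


Two pointers: lo=0, hi=9
Found pair: (13, 25) summing to 38


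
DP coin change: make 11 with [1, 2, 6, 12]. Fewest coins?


dp[0]=0; dp[i]=1+min(dp[i-c] for c in coins)
...dp[6]=1, dp[7]=2, dp[8]=2, dp[9]=3, dp[10]=3, dp[11]=4
Minimum coins for 11 = 4


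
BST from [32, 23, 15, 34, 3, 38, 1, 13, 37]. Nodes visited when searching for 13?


BST root = 32
Search for 13: compare at each node
Path: [32, 23, 15, 3, 13]


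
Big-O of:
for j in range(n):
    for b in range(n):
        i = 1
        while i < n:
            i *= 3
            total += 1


Per nesting level: O(n) * O(n) * O(log n) = O(n^2 log n)
Complexity: O(n^2 log n)


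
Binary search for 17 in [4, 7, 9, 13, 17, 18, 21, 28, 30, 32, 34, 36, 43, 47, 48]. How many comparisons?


Search for 17:
[0,14] mid=7 arr[7]=28
[0,6] mid=3 arr[3]=13
[4,6] mid=5 arr[5]=18
[4,4] mid=4 arr[4]=17
Total: 4 comparisons


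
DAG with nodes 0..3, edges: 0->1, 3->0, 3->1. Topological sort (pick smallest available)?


Kahn's algorithm, process smallest node first
Order: [2, 3, 0, 1]


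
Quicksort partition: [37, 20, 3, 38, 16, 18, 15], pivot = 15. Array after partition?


Elements <= 15 go left of pivot.
Result: [3, 15, 37, 38, 16, 18, 20], pivot at index 1


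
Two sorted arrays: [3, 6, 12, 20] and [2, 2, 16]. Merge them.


Compare heads, take smaller each step.
Merged: [2, 2, 3, 6, 12, 16, 20]


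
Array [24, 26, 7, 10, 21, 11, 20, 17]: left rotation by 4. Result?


Left rotate by 4: [21, 11, 20, 17, 24, 26, 7, 10]


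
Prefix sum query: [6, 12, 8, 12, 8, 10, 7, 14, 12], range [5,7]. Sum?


Prefix sums: [0, 6, 18, 26, 38, 46, 56, 63, 77, 89]
Sum[5..7] = prefix[8] - prefix[5] = 77 - 46 = 31


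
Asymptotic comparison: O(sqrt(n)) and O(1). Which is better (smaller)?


constant grows slower than sublinear
O(1) is asymptotically smaller; O(sqrt(n)) grows faster


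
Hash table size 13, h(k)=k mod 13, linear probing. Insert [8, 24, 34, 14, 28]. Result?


Insertions: 8->slot 8; 24->slot 11; 34->slot 9; 14->slot 1; 28->slot 2
Table: [None, 14, 28, None, None, None, None, None, 8, 34, None, 24, None]


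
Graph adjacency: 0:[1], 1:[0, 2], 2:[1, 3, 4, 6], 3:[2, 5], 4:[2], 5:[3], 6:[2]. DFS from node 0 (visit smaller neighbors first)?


DFS stack-based: start with [0]
Visit order: [0, 1, 2, 3, 5, 4, 6]


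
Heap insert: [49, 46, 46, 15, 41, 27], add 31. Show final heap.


Append 31: [49, 46, 46, 15, 41, 27, 31]
Bubble up: no swaps needed
Result: [49, 46, 46, 15, 41, 27, 31]


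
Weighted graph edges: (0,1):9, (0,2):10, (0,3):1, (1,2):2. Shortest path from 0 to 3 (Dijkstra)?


Dijkstra from 0:
Distances: {0: 0, 1: 9, 2: 10, 3: 1}
Shortest distance to 3 = 1, path = [0, 3]


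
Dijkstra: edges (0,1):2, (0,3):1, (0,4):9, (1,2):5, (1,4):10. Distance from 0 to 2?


Dijkstra from 0:
Distances: {0: 0, 1: 2, 2: 7, 3: 1, 4: 9}
Shortest distance to 2 = 7, path = [0, 1, 2]


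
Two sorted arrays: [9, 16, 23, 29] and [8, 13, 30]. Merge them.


Compare heads, take smaller each step.
Merged: [8, 9, 13, 16, 23, 29, 30]


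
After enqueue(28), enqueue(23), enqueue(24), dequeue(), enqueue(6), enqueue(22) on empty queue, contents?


enqueue(28) -> [28]
enqueue(23) -> [28, 23]
enqueue(24) -> [28, 23, 24]
dequeue() returns 28 -> [23, 24]
enqueue(6) -> [23, 24, 6]
enqueue(22) -> [23, 24, 6, 22]
Final queue (front to back): [23, 24, 6, 22]


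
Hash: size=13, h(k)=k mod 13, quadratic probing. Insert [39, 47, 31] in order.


Insertions: 39->slot 0; 47->slot 8; 31->slot 5
Table: [39, None, None, None, None, 31, None, None, 47, None, None, None, None]


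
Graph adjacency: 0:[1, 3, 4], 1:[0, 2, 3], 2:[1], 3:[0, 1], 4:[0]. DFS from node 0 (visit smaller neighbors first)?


DFS stack-based: start with [0]
Visit order: [0, 1, 2, 3, 4]


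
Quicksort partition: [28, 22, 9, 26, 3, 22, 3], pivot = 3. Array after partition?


Elements <= 3 go left of pivot.
Result: [3, 3, 9, 26, 28, 22, 22], pivot at index 1


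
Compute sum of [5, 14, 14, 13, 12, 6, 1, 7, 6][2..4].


Prefix sums: [0, 5, 19, 33, 46, 58, 64, 65, 72, 78]
Sum[2..4] = prefix[5] - prefix[2] = 58 - 19 = 39


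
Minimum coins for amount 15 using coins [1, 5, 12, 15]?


dp[0]=0; dp[i]=1+min(dp[i-c] for c in coins)
...dp[10]=2, dp[11]=3, dp[12]=1, dp[13]=2, dp[14]=3, dp[15]=1
Minimum coins for 15 = 1


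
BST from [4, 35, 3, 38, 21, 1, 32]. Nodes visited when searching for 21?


BST root = 4
Search for 21: compare at each node
Path: [4, 35, 21]


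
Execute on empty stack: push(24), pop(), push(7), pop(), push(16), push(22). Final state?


push(24) -> [24]
pop() returns 24 -> []
push(7) -> [7]
pop() returns 7 -> []
push(16) -> [16]
push(22) -> [16, 22]
Final stack (bottom to top): [16, 22]


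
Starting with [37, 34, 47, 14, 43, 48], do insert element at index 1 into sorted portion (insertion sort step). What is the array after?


After one pass: [34, 37, 47, 14, 43, 48]


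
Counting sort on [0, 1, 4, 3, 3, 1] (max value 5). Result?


Count array: [1, 2, 0, 2, 1, 0]
Reconstruct: [0, 1, 1, 3, 3, 4]


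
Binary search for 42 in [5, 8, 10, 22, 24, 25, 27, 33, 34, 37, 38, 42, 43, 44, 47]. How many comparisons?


Search for 42:
[0,14] mid=7 arr[7]=33
[8,14] mid=11 arr[11]=42
Total: 2 comparisons


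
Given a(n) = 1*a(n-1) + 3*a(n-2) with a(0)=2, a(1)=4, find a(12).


Build bottom-up:
...a(10)=7684, a(11)=17686, a(12)=1*17686+3*7684=40738


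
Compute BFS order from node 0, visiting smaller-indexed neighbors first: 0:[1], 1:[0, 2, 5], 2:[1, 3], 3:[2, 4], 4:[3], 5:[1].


BFS queue: start with [0]
Visit order: [0, 1, 2, 5, 3, 4]


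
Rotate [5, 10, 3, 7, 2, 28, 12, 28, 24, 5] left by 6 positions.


Left rotate by 6: [12, 28, 24, 5, 5, 10, 3, 7, 2, 28]


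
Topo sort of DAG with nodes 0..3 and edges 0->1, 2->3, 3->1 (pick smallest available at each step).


Kahn's algorithm, process smallest node first
Order: [0, 2, 3, 1]


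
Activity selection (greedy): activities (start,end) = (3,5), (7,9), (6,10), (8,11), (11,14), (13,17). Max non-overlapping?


Greedy: pick earliest-ending, then skip overlaps.
Selected (3 activities): [(3, 5), (7, 9), (11, 14)]


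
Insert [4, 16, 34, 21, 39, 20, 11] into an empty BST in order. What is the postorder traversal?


Root = 4; build tree by BST insertion.
Postorder traversal: [11, 20, 21, 39, 34, 16, 4]


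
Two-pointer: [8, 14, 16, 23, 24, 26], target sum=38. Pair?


Two pointers: lo=0, hi=5
Found pair: (14, 24) summing to 38


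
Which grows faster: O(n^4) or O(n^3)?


cubic grows slower than quartic
O(n^3) is asymptotically smaller; O(n^4) grows faster


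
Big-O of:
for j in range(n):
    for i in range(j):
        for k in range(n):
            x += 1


Per nesting level: O(n) * O(n) [triangular over j] * O(n) = O(n^3)
Complexity: O(n^3)


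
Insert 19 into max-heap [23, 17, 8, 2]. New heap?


Append 19: [23, 17, 8, 2, 19]
Bubble up: swap idx 4(19) with idx 1(17)
Result: [23, 19, 8, 2, 17]


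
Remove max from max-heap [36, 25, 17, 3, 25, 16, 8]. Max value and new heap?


Max = 36
Replace root with last, heapify down
Resulting heap: [25, 25, 17, 3, 8, 16]


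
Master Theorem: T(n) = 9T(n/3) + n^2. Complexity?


a=9, b=3, c=2. log_3(9)=2 = c=2. Case 2: O(n^c log n) = O(n^2 log n)
Complexity: O(n^2 log n)


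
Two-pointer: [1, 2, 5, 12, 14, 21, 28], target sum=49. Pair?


Two pointers: lo=0, hi=6
Found pair: (21, 28) summing to 49


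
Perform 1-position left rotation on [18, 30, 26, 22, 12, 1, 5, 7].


Left rotate by 1: [30, 26, 22, 12, 1, 5, 7, 18]


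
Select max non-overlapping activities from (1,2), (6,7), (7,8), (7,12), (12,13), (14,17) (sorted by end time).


Greedy: pick earliest-ending, then skip overlaps.
Selected (5 activities): [(1, 2), (6, 7), (7, 8), (12, 13), (14, 17)]


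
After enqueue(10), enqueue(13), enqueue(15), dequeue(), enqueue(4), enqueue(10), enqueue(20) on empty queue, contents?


enqueue(10) -> [10]
enqueue(13) -> [10, 13]
enqueue(15) -> [10, 13, 15]
dequeue() returns 10 -> [13, 15]
enqueue(4) -> [13, 15, 4]
enqueue(10) -> [13, 15, 4, 10]
enqueue(20) -> [13, 15, 4, 10, 20]
Final queue (front to back): [13, 15, 4, 10, 20]


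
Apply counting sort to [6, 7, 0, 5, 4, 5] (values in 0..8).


Count array: [1, 0, 0, 0, 1, 2, 1, 1, 0]
Reconstruct: [0, 4, 5, 5, 6, 7]


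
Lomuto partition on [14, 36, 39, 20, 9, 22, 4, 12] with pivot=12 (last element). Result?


Elements <= 12 go left of pivot.
Result: [9, 4, 12, 20, 14, 22, 36, 39], pivot at index 2


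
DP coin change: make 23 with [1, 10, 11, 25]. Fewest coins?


dp[0]=0; dp[i]=1+min(dp[i-c] for c in coins)
...dp[18]=8, dp[19]=9, dp[20]=2, dp[21]=2, dp[22]=2, dp[23]=3
Minimum coins for 23 = 3


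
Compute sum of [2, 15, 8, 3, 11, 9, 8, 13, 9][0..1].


Prefix sums: [0, 2, 17, 25, 28, 39, 48, 56, 69, 78]
Sum[0..1] = prefix[2] - prefix[0] = 17 - 0 = 17


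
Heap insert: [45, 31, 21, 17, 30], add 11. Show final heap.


Append 11: [45, 31, 21, 17, 30, 11]
Bubble up: no swaps needed
Result: [45, 31, 21, 17, 30, 11]


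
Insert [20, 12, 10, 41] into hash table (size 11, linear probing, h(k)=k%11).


Insertions: 20->slot 9; 12->slot 1; 10->slot 10; 41->slot 8
Table: [None, 12, None, None, None, None, None, None, 41, 20, 10]


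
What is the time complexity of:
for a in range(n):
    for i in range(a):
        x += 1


Per nesting level: O(n) * O(n) [triangular over a] = O(n^2)
Complexity: O(n^2)


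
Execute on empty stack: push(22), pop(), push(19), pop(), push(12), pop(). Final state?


push(22) -> [22]
pop() returns 22 -> []
push(19) -> [19]
pop() returns 19 -> []
push(12) -> [12]
pop() returns 12 -> []
Final stack (bottom to top): []


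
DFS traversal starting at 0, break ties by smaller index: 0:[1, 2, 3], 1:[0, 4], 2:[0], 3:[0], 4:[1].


DFS stack-based: start with [0]
Visit order: [0, 1, 4, 2, 3]


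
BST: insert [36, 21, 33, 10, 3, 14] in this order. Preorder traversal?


Root = 36; build tree by BST insertion.
Preorder traversal: [36, 21, 10, 3, 14, 33]


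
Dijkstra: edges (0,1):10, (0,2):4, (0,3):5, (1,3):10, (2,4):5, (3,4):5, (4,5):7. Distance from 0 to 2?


Dijkstra from 0:
Distances: {0: 0, 1: 10, 2: 4, 3: 5, 4: 9, 5: 16}
Shortest distance to 2 = 4, path = [0, 2]


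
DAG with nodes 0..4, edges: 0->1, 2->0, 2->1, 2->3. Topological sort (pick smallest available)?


Kahn's algorithm, process smallest node first
Order: [2, 0, 1, 3, 4]


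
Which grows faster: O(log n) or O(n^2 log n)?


logarithmic grows slower than n^2 log n
O(log n) is asymptotically smaller; O(n^2 log n) grows faster


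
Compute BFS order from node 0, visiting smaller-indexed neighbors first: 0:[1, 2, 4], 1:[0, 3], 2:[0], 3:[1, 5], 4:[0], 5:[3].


BFS queue: start with [0]
Visit order: [0, 1, 2, 4, 3, 5]


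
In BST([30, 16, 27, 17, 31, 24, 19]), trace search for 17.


BST root = 30
Search for 17: compare at each node
Path: [30, 16, 27, 17]


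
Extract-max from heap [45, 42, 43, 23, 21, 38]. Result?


Max = 45
Replace root with last, heapify down
Resulting heap: [43, 42, 38, 23, 21]


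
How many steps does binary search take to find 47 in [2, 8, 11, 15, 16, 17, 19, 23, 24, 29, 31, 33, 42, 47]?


Search for 47:
[0,13] mid=6 arr[6]=19
[7,13] mid=10 arr[10]=31
[11,13] mid=12 arr[12]=42
[13,13] mid=13 arr[13]=47
Total: 4 comparisons


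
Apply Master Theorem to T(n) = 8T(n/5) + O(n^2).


a=8, b=5, c=2. log_5(8)=1.292 < c=2. Case 3: O(n^c) = O(n^2)
Complexity: O(n^2)


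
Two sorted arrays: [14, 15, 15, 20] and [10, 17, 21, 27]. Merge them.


Compare heads, take smaller each step.
Merged: [10, 14, 15, 15, 17, 20, 21, 27]


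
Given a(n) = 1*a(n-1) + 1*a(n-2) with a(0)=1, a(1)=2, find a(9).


Build bottom-up:
...a(7)=34, a(8)=55, a(9)=1*55+1*34=89


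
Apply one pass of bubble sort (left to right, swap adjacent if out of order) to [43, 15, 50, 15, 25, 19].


After one pass: [15, 43, 15, 25, 19, 50]


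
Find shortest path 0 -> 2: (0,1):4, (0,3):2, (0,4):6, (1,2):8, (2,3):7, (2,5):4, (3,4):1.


Dijkstra from 0:
Distances: {0: 0, 1: 4, 2: 9, 3: 2, 4: 3, 5: 13}
Shortest distance to 2 = 9, path = [0, 3, 2]


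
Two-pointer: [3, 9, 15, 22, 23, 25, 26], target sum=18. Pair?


Two pointers: lo=0, hi=6
Found pair: (3, 15) summing to 18


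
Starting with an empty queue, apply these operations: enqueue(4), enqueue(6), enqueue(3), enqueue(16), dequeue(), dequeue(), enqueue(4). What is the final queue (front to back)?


enqueue(4) -> [4]
enqueue(6) -> [4, 6]
enqueue(3) -> [4, 6, 3]
enqueue(16) -> [4, 6, 3, 16]
dequeue() returns 4 -> [6, 3, 16]
dequeue() returns 6 -> [3, 16]
enqueue(4) -> [3, 16, 4]
Final queue (front to back): [3, 16, 4]


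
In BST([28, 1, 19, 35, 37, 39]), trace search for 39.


BST root = 28
Search for 39: compare at each node
Path: [28, 35, 37, 39]


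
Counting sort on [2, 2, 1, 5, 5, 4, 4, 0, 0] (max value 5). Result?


Count array: [2, 1, 2, 0, 2, 2]
Reconstruct: [0, 0, 1, 2, 2, 4, 4, 5, 5]


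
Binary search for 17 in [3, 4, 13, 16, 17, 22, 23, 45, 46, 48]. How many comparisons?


Search for 17:
[0,9] mid=4 arr[4]=17
Total: 1 comparisons


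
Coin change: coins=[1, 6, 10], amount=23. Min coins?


dp[0]=0; dp[i]=1+min(dp[i-c] for c in coins)
...dp[18]=3, dp[19]=4, dp[20]=2, dp[21]=3, dp[22]=3, dp[23]=4
Minimum coins for 23 = 4


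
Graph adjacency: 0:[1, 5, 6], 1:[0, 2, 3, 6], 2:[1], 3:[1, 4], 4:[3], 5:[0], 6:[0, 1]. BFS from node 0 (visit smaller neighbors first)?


BFS queue: start with [0]
Visit order: [0, 1, 5, 6, 2, 3, 4]


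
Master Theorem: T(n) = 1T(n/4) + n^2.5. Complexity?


a=1, b=4, c=2.5. log_4(1)=0 < c=2.5. Case 3: O(n^c) = O(n^2.500)
Complexity: O(n^2.500)


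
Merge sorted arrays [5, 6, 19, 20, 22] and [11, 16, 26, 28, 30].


Compare heads, take smaller each step.
Merged: [5, 6, 11, 16, 19, 20, 22, 26, 28, 30]


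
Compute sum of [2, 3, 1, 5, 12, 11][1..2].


Prefix sums: [0, 2, 5, 6, 11, 23, 34]
Sum[1..2] = prefix[3] - prefix[1] = 6 - 2 = 4


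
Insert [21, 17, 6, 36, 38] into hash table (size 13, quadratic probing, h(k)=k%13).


Insertions: 21->slot 8; 17->slot 4; 6->slot 6; 36->slot 10; 38->slot 12
Table: [None, None, None, None, 17, None, 6, None, 21, None, 36, None, 38]


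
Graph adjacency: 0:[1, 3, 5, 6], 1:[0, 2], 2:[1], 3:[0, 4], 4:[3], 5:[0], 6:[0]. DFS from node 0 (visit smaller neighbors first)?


DFS stack-based: start with [0]
Visit order: [0, 1, 2, 3, 4, 5, 6]


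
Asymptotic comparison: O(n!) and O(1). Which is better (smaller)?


constant grows slower than factorial
O(1) is asymptotically smaller; O(n!) grows faster


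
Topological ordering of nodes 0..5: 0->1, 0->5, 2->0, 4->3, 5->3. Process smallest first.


Kahn's algorithm, process smallest node first
Order: [2, 0, 1, 4, 5, 3]


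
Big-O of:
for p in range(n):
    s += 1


Per nesting level: O(n) = O(n)
Complexity: O(n)


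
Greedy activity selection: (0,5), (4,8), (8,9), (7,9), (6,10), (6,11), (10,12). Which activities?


Greedy: pick earliest-ending, then skip overlaps.
Selected (3 activities): [(0, 5), (8, 9), (10, 12)]


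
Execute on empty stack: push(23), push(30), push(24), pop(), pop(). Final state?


push(23) -> [23]
push(30) -> [23, 30]
push(24) -> [23, 30, 24]
pop() returns 24 -> [23, 30]
pop() returns 30 -> [23]
Final stack (bottom to top): [23]


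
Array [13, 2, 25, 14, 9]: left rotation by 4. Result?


Left rotate by 4: [9, 13, 2, 25, 14]


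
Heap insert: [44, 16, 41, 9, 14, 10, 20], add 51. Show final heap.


Append 51: [44, 16, 41, 9, 14, 10, 20, 51]
Bubble up: swap idx 7(51) with idx 3(9); swap idx 3(51) with idx 1(16); swap idx 1(51) with idx 0(44)
Result: [51, 44, 41, 16, 14, 10, 20, 9]


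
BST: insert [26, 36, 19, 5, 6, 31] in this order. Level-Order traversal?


Root = 26; build tree by BST insertion.
Level-Order traversal: [26, 19, 36, 5, 31, 6]


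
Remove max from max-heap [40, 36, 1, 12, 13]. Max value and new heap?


Max = 40
Replace root with last, heapify down
Resulting heap: [36, 13, 1, 12]


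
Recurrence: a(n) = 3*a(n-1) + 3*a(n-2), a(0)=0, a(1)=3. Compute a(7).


Build bottom-up:
...a(5)=513, a(6)=1944, a(7)=3*1944+3*513=7371


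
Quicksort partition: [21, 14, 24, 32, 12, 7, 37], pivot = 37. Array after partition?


Elements <= 37 go left of pivot.
Result: [21, 14, 24, 32, 12, 7, 37], pivot at index 6


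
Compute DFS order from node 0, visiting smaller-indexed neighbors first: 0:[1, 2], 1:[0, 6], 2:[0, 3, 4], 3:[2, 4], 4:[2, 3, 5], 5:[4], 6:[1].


DFS stack-based: start with [0]
Visit order: [0, 1, 6, 2, 3, 4, 5]


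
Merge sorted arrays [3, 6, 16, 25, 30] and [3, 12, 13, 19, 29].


Compare heads, take smaller each step.
Merged: [3, 3, 6, 12, 13, 16, 19, 25, 29, 30]


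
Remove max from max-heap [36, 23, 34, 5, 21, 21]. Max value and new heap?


Max = 36
Replace root with last, heapify down
Resulting heap: [34, 23, 21, 5, 21]


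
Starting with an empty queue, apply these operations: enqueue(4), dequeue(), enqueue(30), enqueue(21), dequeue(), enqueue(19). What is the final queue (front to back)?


enqueue(4) -> [4]
dequeue() returns 4 -> []
enqueue(30) -> [30]
enqueue(21) -> [30, 21]
dequeue() returns 30 -> [21]
enqueue(19) -> [21, 19]
Final queue (front to back): [21, 19]


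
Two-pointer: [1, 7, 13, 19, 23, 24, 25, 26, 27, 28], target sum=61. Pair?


Two pointers: lo=0, hi=9
No pair sums to 61


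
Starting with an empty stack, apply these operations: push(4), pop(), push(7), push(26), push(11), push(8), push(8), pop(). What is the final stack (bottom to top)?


push(4) -> [4]
pop() returns 4 -> []
push(7) -> [7]
push(26) -> [7, 26]
push(11) -> [7, 26, 11]
push(8) -> [7, 26, 11, 8]
push(8) -> [7, 26, 11, 8, 8]
pop() returns 8 -> [7, 26, 11, 8]
Final stack (bottom to top): [7, 26, 11, 8]


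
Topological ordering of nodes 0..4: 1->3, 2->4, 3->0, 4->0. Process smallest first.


Kahn's algorithm, process smallest node first
Order: [1, 2, 3, 4, 0]


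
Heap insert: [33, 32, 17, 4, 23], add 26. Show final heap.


Append 26: [33, 32, 17, 4, 23, 26]
Bubble up: swap idx 5(26) with idx 2(17)
Result: [33, 32, 26, 4, 23, 17]


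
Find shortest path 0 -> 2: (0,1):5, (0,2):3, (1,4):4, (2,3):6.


Dijkstra from 0:
Distances: {0: 0, 1: 5, 2: 3, 3: 9, 4: 9}
Shortest distance to 2 = 3, path = [0, 2]


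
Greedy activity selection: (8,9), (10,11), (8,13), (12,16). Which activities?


Greedy: pick earliest-ending, then skip overlaps.
Selected (3 activities): [(8, 9), (10, 11), (12, 16)]


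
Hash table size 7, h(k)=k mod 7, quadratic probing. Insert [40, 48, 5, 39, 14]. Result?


Insertions: 40->slot 5; 48->slot 6; 5->slot 2; 39->slot 4; 14->slot 0
Table: [14, None, 5, None, 39, 40, 48]


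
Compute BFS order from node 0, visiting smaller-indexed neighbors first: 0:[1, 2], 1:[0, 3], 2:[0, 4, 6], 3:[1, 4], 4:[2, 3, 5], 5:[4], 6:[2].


BFS queue: start with [0]
Visit order: [0, 1, 2, 3, 4, 6, 5]


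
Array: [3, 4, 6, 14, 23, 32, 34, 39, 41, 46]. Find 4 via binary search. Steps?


Search for 4:
[0,9] mid=4 arr[4]=23
[0,3] mid=1 arr[1]=4
Total: 2 comparisons


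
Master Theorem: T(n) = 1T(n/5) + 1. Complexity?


a=1, b=5, c=0. log_5(1)=0 = c=0. Case 2: O(n^c log n) = O(log n)
Complexity: O(log n)


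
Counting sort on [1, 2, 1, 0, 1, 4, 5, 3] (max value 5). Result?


Count array: [1, 3, 1, 1, 1, 1]
Reconstruct: [0, 1, 1, 1, 2, 3, 4, 5]


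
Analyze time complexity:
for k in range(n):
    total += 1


Per nesting level: O(n) = O(n)
Complexity: O(n)


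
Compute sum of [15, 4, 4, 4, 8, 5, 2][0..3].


Prefix sums: [0, 15, 19, 23, 27, 35, 40, 42]
Sum[0..3] = prefix[4] - prefix[0] = 27 - 0 = 27


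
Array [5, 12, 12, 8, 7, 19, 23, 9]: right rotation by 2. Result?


Right rotate by 2: [23, 9, 5, 12, 12, 8, 7, 19]


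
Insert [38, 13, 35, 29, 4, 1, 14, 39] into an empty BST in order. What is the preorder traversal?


Root = 38; build tree by BST insertion.
Preorder traversal: [38, 13, 4, 1, 35, 29, 14, 39]


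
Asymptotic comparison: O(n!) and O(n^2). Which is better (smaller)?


quadratic grows slower than factorial
O(n^2) is asymptotically smaller; O(n!) grows faster


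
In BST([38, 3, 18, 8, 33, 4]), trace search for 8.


BST root = 38
Search for 8: compare at each node
Path: [38, 3, 18, 8]


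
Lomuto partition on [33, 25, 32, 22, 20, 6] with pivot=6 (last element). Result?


Elements <= 6 go left of pivot.
Result: [6, 25, 32, 22, 20, 33], pivot at index 0


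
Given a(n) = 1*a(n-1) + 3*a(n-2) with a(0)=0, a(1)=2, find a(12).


Build bottom-up:
...a(10)=2318, a(11)=5366, a(12)=1*5366+3*2318=12320


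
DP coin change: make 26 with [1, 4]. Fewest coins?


dp[0]=0; dp[i]=1+min(dp[i-c] for c in coins)
...dp[21]=6, dp[22]=7, dp[23]=8, dp[24]=6, dp[25]=7, dp[26]=8
Minimum coins for 26 = 8


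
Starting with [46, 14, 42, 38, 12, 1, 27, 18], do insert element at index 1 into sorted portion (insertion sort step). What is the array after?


After one pass: [14, 46, 42, 38, 12, 1, 27, 18]


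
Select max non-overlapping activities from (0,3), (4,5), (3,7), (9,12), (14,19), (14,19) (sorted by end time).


Greedy: pick earliest-ending, then skip overlaps.
Selected (4 activities): [(0, 3), (4, 5), (9, 12), (14, 19)]


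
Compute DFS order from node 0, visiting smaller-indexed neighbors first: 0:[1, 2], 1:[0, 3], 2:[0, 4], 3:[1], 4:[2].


DFS stack-based: start with [0]
Visit order: [0, 1, 3, 2, 4]


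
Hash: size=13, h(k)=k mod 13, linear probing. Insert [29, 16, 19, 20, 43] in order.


Insertions: 29->slot 3; 16->slot 4; 19->slot 6; 20->slot 7; 43->slot 5
Table: [None, None, None, 29, 16, 43, 19, 20, None, None, None, None, None]


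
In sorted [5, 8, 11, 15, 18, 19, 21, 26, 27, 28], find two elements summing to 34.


Two pointers: lo=0, hi=9
Found pair: (8, 26) summing to 34


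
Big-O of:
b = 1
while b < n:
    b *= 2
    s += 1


Per nesting level: O(log n) = O(log n)
Complexity: O(log n)


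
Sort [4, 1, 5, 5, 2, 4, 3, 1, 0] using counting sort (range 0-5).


Count array: [1, 2, 1, 1, 2, 2]
Reconstruct: [0, 1, 1, 2, 3, 4, 4, 5, 5]


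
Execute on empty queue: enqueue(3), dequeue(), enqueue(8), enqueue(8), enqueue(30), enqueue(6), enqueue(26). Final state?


enqueue(3) -> [3]
dequeue() returns 3 -> []
enqueue(8) -> [8]
enqueue(8) -> [8, 8]
enqueue(30) -> [8, 8, 30]
enqueue(6) -> [8, 8, 30, 6]
enqueue(26) -> [8, 8, 30, 6, 26]
Final queue (front to back): [8, 8, 30, 6, 26]


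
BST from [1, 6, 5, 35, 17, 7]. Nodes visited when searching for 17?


BST root = 1
Search for 17: compare at each node
Path: [1, 6, 35, 17]


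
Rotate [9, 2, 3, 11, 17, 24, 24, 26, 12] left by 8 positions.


Left rotate by 8: [12, 9, 2, 3, 11, 17, 24, 24, 26]


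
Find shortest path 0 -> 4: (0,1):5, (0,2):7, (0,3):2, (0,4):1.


Dijkstra from 0:
Distances: {0: 0, 1: 5, 2: 7, 3: 2, 4: 1}
Shortest distance to 4 = 1, path = [0, 4]


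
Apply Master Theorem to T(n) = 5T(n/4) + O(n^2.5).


a=5, b=4, c=2.5. log_4(5)=1.161 < c=2.5. Case 3: O(n^c) = O(n^2.500)
Complexity: O(n^2.500)


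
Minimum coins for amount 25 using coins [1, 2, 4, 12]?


dp[0]=0; dp[i]=1+min(dp[i-c] for c in coins)
...dp[20]=3, dp[21]=4, dp[22]=4, dp[23]=5, dp[24]=2, dp[25]=3
Minimum coins for 25 = 3


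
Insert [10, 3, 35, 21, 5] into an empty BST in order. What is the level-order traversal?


Root = 10; build tree by BST insertion.
Level-Order traversal: [10, 3, 35, 5, 21]


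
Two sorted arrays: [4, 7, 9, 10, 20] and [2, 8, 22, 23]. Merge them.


Compare heads, take smaller each step.
Merged: [2, 4, 7, 8, 9, 10, 20, 22, 23]


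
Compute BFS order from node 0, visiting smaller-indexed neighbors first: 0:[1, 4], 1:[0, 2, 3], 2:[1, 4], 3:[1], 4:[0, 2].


BFS queue: start with [0]
Visit order: [0, 1, 4, 2, 3]


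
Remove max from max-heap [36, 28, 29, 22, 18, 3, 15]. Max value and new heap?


Max = 36
Replace root with last, heapify down
Resulting heap: [29, 28, 15, 22, 18, 3]


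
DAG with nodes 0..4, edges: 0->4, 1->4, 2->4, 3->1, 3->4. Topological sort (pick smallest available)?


Kahn's algorithm, process smallest node first
Order: [0, 2, 3, 1, 4]


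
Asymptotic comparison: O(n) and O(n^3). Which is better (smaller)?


linear grows slower than cubic
O(n) is asymptotically smaller; O(n^3) grows faster
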